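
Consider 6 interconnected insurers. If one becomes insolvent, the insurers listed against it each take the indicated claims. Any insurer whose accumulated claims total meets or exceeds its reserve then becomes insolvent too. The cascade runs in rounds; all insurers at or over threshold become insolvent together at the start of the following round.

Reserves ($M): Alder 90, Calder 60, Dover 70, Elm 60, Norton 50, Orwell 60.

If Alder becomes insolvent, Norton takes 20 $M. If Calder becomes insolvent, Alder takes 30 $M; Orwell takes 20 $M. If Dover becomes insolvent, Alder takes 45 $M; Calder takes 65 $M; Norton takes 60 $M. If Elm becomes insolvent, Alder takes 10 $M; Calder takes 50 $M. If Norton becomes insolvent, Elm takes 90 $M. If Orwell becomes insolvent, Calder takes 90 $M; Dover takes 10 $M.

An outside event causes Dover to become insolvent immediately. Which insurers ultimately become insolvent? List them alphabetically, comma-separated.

Calder, Dover, Elm, Norton

Round 1 — Dover becomes insolvent (initial).
  Alder: +45 → 45 < 90
  Calder: +65 → 65 ≥ 60
  Norton: +60 → 60 ≥ 50
Round 2 — Calder, Norton become insolvent.
  Alder: +30 → 75 < 90
  Elm: +90 → 90 ≥ 60
  Orwell: +20 → 20 < 60
Round 3 — Elm becomes insolvent.
  Alder: +10 → 85 < 90
No further insolvencies.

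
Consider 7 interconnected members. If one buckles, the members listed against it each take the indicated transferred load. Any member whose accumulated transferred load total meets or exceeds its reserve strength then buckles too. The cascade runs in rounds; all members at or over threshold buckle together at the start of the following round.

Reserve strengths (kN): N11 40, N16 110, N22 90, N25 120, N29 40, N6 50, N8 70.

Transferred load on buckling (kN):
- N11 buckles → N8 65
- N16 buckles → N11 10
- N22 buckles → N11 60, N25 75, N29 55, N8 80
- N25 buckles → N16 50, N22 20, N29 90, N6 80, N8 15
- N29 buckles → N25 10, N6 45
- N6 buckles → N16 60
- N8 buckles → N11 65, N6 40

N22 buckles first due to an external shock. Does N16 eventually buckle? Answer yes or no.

no

Round 1 — N22 buckles (initial).
  N11: +60 → 60 ≥ 40
  N25: +75 → 75 < 120
  N29: +55 → 55 ≥ 40
  N8: +80 → 80 ≥ 70
Round 2 — N11, N29, N8 buckle.
  N25: +10 → 85 < 120
  N6: +45+40 → 85 ≥ 50
Round 3 — N6 buckles.
  N16: +60 → 60 < 110
No further bucklings.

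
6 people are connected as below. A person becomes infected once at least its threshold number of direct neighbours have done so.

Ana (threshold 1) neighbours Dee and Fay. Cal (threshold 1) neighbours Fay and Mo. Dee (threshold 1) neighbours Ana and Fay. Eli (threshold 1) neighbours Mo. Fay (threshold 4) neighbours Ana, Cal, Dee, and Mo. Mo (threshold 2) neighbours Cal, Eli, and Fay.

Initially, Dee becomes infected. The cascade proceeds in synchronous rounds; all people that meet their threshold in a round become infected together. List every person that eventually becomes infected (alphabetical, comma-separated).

Round 1 — Dee becomes infected (initial).
Round 2 — checking thresholds:
  Ana: 1 of 2 neighbours ≥ 1, becomes infected.
  Fay: 1 of 4 neighbours < 4, not yet.
Round 3 — no new infections; cascade stops.

Ana, Dee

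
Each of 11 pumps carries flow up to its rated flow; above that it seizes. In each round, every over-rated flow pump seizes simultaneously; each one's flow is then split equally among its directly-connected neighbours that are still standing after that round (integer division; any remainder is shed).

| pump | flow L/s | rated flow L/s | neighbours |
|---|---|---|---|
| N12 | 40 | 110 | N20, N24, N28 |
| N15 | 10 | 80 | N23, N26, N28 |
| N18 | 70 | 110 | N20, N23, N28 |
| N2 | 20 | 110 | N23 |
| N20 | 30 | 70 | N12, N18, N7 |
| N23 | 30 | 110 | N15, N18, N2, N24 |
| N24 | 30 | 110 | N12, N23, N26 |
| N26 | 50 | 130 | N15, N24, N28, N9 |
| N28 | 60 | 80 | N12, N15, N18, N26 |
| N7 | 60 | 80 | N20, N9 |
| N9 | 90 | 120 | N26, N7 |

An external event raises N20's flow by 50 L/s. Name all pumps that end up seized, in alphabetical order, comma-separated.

Round 1 — N20 at 80 > 70. N20 seizes.
  N20 sheds 80 L/s to N12, N18, N7: 26 each (2 lost).
    N12: 40+26 = 66 ≤ 110
    N18: 70+26 = 96 ≤ 110
    N7: 60+26 = 86 > 80
Round 2 — N7 seizes.
  N7 sheds 86 L/s to N9: 86 each.
    N9: 90+86 = 176 > 120
Round 3 — N9 seizes.
  N9 sheds 176 L/s to N26: 176 each.
    N26: 50+176 = 226 > 130
Round 4 — N26 seizes.
  N26 sheds 226 L/s to N15, N24, N28: 75 each (1 lost).
    N15: 10+75 = 85 > 80
    N24: 30+75 = 105 ≤ 110
    N28: 60+75 = 135 > 80
Round 5 — N15, N28 seize.
  N15 sheds 85 L/s to N23: 85 each.
    N23: 30+85 = 115 > 110
  N28 sheds 135 L/s to N12, N18: 67 each (1 lost).
    N12: 66+67 = 133 > 110
    N18: 96+67 = 163 > 110
Round 6 — N12, N18, N23 seize.
  N12 sheds 133 L/s to N24: 133 each.
    N24: 105+133 = 238 > 110
  N18 sheds 163 L/s: no online neighbours, lost.
  N23 sheds 115 L/s to N2, N24: 57 each (1 lost).
    N2: 20+57 = 77 ≤ 110
    N24: 238+57 = 295 > 110
Round 7 — N24 seizes.
  N24 sheds 295 L/s: no online neighbours, lost.
No further seizures.

N12, N15, N18, N20, N23, N24, N26, N28, N7, N9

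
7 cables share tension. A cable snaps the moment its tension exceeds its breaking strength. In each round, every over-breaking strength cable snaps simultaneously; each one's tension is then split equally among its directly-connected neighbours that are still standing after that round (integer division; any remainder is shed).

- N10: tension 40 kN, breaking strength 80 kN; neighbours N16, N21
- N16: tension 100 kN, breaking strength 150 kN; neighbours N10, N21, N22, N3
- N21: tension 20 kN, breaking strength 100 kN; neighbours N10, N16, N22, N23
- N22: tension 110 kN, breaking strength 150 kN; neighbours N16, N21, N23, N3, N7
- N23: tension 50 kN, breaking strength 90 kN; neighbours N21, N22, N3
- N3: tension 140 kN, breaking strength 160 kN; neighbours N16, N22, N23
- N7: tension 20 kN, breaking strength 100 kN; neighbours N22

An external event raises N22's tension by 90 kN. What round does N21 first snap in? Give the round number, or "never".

4

Round 1 — N22 at 200 > 150. N22 snaps.
  N22 sheds 200 kN to N16, N21, N23, N3, N7: 40 each.
    N16: 100+40 = 140 ≤ 150
    N21: 20+40 = 60 ≤ 100
    N23: 50+40 = 90 ≤ 90
    N3: 140+40 = 180 > 160
    N7: 20+40 = 60 ≤ 100
Round 2 — N3 snaps.
  N3 sheds 180 kN to N16, N23: 90 each.
    N16: 140+90 = 230 > 150
    N23: 90+90 = 180 > 90
Round 3 — N16, N23 snap.
  N16 sheds 230 kN to N10, N21: 115 each.
    N10: 40+115 = 155 > 80
    N21: 60+115 = 175 > 100
  N23 sheds 180 kN to N21: 180 each.
    N21: 175+180 = 355 > 100
Round 4 — N10, N21 snap.
  N10 sheds 155 kN: no online neighbours, lost.
  N21 sheds 355 kN: no online neighbours, lost.
No further breaks.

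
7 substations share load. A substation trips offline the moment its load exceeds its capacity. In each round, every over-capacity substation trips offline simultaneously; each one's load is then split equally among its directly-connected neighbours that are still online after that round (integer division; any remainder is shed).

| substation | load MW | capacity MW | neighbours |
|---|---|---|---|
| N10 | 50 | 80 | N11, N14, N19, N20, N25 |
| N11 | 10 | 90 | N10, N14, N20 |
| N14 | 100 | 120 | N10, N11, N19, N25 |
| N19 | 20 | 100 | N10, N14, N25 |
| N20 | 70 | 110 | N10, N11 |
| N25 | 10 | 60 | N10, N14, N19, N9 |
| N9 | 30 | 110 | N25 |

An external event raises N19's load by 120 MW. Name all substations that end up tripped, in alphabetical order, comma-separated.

N10, N11, N14, N19, N20, N25, N9

Round 1 — N19 at 140 > 100. N19 trips offline.
  N19 sheds 140 MW to N10, N14, N25: 46 each (2 lost).
    N10: 50+46 = 96 > 80
    N14: 100+46 = 146 > 120
    N25: 10+46 = 56 ≤ 60
Round 2 — N10, N14 trip offline.
  N10 sheds 96 MW to N11, N20, N25: 32 each.
    N11: 10+32 = 42 ≤ 90
    N20: 70+32 = 102 ≤ 110
    N25: 56+32 = 88 > 60
  N14 sheds 146 MW to N11, N25: 73 each.
    N11: 42+73 = 115 > 90
    N25: 88+73 = 161 > 60
Round 3 — N11, N25 trip offline.
  N11 sheds 115 MW to N20: 115 each.
    N20: 102+115 = 217 > 110
  N25 sheds 161 MW to N9: 161 each.
    N9: 30+161 = 191 > 110
Round 4 — N20, N9 trip offline.
  N20 sheds 217 MW: no online neighbours, lost.
  N9 sheds 191 MW: no online neighbours, lost.
No further trips.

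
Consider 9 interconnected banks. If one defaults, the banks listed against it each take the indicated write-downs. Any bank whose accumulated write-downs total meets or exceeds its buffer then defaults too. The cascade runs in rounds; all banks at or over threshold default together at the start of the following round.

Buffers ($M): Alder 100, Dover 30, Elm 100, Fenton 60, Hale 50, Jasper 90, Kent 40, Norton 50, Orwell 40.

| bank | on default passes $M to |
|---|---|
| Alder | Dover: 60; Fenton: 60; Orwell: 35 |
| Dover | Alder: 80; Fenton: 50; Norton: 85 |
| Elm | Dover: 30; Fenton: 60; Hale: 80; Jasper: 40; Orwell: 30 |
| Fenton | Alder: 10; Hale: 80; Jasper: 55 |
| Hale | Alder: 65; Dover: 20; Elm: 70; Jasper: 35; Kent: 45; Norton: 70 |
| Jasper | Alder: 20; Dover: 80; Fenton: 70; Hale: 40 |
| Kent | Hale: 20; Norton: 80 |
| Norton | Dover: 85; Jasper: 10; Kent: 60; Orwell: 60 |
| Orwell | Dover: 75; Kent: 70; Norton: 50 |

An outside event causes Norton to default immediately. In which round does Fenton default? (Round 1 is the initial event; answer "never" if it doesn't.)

Round 1 — Norton defaults (initial).
  Dover: +85 → 85 ≥ 30
  Jasper: +10 → 10 < 90
  Kent: +60 → 60 ≥ 40
  Orwell: +60 → 60 ≥ 40
Round 2 — Dover, Kent, Orwell default.
  Alder: +80 → 80 < 100
  Fenton: +50 → 50 < 60
  Hale: +20 → 20 < 50
No further defaults.

never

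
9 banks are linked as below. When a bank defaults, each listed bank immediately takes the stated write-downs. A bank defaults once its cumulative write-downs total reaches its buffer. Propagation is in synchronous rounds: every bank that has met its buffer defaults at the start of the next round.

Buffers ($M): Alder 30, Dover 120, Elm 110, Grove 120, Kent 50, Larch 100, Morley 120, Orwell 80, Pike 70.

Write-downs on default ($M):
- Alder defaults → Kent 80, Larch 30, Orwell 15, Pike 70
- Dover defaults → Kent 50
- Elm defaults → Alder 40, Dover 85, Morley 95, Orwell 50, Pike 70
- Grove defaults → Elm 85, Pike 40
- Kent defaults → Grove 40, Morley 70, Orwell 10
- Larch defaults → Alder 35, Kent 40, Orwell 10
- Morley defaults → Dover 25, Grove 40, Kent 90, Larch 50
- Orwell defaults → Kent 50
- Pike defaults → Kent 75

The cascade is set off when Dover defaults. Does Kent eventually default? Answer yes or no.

yes

Round 1 — Dover defaults (initial).
  Kent: +50 → 50 ≥ 50
Round 2 — Kent defaults.
  Grove: +40 → 40 < 120
  Morley: +70 → 70 < 120
  Orwell: +10 → 10 < 80
No further defaults.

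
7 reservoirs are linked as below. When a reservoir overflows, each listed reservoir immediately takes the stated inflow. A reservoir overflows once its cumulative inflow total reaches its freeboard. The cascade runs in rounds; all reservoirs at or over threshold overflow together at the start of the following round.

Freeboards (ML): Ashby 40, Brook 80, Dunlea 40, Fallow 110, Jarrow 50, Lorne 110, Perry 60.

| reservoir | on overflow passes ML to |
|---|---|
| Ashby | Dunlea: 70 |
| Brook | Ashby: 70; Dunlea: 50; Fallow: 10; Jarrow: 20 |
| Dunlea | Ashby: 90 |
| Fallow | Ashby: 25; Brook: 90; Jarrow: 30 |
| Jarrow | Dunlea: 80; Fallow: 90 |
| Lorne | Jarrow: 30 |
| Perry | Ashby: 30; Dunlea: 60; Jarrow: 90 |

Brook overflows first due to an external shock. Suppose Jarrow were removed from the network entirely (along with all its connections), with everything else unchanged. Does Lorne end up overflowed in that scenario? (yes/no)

With Jarrow removed:
Round 1 — Brook overflows (initial).
  Ashby: +70 → 70 ≥ 40
  Dunlea: +50 → 50 ≥ 40
  Fallow: +10 → 10 < 110
Round 2 — Ashby, Dunlea overflow.
No further overflows.

no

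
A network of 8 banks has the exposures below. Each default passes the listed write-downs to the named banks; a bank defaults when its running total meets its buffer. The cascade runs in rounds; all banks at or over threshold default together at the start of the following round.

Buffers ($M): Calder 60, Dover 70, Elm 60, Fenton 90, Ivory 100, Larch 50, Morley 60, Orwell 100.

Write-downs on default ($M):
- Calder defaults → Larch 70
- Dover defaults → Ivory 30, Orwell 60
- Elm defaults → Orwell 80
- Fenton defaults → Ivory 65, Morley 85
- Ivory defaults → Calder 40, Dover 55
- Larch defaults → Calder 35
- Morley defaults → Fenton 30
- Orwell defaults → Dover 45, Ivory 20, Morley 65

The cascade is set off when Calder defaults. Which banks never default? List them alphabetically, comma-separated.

Round 1 — Calder defaults (initial).
  Larch: +70 → 70 ≥ 50
Round 2 — Larch defaults.
No further defaults.

Dover, Elm, Fenton, Ivory, Morley, Orwell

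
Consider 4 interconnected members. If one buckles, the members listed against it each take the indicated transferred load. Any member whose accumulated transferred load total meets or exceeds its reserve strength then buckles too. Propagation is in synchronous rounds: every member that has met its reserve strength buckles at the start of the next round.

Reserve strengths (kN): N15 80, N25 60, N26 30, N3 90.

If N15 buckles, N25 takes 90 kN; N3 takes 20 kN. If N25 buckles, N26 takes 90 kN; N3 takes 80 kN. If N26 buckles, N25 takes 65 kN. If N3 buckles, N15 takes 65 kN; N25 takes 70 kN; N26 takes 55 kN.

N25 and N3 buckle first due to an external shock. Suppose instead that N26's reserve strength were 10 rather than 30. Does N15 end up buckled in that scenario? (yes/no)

With N26's reserve strength at 10:
Round 1 — N25, N3 buckle (initial).
  N15: +65 → 65 < 80
  N26: +90+55 → 145 ≥ 10
Round 2 — N26 buckles.
No further bucklings.

no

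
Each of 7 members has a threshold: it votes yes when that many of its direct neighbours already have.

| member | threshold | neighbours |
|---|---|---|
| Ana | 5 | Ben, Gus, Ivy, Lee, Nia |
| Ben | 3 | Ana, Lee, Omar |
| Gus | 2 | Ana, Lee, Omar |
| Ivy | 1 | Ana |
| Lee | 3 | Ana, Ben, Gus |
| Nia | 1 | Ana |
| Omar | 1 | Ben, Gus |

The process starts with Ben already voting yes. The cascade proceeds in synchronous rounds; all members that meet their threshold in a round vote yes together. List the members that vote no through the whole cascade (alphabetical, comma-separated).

Ana, Gus, Ivy, Lee, Nia

Round 1 — Ben votes yes (initial).
Round 2 — checking thresholds:
  Ana: 1 of 5 neighbours < 5, below threshold.
  Lee: 1 of 3 neighbours < 3, below threshold.
  Omar: 1 of 2 neighbours ≥ 1, votes yes.
Round 3 — no new yes votes; cascade stops.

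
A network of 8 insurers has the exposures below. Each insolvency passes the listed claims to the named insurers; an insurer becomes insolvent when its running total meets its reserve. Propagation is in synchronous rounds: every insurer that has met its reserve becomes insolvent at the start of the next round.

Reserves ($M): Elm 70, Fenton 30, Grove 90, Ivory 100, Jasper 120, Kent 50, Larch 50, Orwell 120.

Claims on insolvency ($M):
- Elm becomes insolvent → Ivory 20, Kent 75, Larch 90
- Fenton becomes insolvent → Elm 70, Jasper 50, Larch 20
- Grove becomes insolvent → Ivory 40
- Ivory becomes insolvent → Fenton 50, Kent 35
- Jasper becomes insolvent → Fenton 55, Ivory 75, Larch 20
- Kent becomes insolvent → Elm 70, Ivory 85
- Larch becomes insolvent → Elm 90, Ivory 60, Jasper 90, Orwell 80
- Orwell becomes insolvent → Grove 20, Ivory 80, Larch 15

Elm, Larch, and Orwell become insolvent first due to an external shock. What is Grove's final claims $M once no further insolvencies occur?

20

Round 1 — Elm, Larch, Orwell become insolvent (initial).
  Grove: +20 → 20 < 90
  Ivory: +20+60+80 → 160 ≥ 100
  Jasper: +90 → 90 < 120
  Kent: +75 → 75 ≥ 50
Round 2 — Ivory, Kent become insolvent.
  Fenton: +50 → 50 ≥ 30
Round 3 — Fenton becomes insolvent.
  Jasper: +50 → 140 ≥ 120
Round 4 — Jasper becomes insolvent.
No further insolvencies.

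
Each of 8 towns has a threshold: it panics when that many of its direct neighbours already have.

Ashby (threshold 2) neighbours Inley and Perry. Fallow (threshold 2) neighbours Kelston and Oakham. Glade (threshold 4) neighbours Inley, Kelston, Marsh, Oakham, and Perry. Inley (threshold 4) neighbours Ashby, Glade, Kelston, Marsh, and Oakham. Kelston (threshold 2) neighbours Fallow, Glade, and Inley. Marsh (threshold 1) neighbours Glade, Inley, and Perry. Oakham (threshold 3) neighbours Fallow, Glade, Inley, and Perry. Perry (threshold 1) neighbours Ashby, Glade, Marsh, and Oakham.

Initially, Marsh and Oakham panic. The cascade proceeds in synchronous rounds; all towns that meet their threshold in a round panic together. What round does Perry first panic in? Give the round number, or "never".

2

Round 1 — Marsh, Oakham panic (initial).
Round 2 — checking thresholds:
  Fallow: 1 of 2 neighbours < 2, below threshold.
  Glade: 2 of 5 neighbours < 4, below threshold.
  Inley: 2 of 5 neighbours < 4, below threshold.
  Perry: 2 of 4 neighbours ≥ 1, panics.
Round 3 — no new panics; cascade stops.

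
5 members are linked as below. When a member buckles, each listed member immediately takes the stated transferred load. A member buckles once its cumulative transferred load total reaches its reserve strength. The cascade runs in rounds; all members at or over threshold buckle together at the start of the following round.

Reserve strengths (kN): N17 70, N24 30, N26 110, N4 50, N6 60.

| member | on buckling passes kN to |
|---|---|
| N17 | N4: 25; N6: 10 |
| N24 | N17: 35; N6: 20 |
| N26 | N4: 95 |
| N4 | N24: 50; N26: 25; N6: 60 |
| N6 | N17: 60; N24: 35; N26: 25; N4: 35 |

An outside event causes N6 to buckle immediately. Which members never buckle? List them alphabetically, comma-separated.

Round 1 — N6 buckles (initial).
  N17: +60 → 60 < 70
  N24: +35 → 35 ≥ 30
  N26: +25 → 25 < 110
  N4: +35 → 35 < 50
Round 2 — N24 buckles.
  N17: +35 → 95 ≥ 70
Round 3 — N17 buckles.
  N4: +25 → 60 ≥ 50
Round 4 — N4 buckles.
  N26: +25 → 50 < 110
No further bucklings.

N26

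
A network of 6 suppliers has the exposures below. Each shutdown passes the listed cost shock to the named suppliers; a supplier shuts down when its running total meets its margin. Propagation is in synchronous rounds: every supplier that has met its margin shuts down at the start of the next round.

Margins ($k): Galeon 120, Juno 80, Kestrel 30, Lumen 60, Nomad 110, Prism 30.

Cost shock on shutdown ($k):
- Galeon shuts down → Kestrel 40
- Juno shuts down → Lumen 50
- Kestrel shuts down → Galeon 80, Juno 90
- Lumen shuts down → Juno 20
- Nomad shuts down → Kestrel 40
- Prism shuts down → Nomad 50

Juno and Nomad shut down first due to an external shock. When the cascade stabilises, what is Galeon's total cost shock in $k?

80

Round 1 — Juno, Nomad shut down (initial).
  Kestrel: +40 → 40 ≥ 30
  Lumen: +50 → 50 < 60
Round 2 — Kestrel shuts down.
  Galeon: +80 → 80 < 120
No further shutdowns.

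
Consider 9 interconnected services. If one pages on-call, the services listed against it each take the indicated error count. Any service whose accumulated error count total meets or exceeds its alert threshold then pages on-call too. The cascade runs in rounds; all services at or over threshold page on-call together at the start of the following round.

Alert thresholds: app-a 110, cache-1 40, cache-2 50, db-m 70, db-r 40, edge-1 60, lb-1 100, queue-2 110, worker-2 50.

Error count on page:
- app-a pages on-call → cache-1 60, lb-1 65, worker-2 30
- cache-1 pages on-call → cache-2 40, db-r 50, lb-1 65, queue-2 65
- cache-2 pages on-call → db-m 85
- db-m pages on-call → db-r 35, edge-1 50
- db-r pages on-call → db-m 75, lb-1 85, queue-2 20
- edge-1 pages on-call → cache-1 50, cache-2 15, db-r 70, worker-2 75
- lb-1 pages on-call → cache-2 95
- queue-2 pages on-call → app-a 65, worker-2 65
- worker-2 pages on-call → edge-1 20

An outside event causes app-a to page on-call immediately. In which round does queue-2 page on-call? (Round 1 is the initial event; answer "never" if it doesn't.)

Round 1 — app-a pages on-call (initial).
  cache-1: +60 → 60 ≥ 40
  lb-1: +65 → 65 < 100
  worker-2: +30 → 30 < 50
Round 2 — cache-1 pages on-call.
  cache-2: +40 → 40 < 50
  db-r: +50 → 50 ≥ 40
  lb-1: +65 → 130 ≥ 100
  queue-2: +65 → 65 < 110
Round 3 — db-r, lb-1 page on-call.
  cache-2: +95 → 135 ≥ 50
  db-m: +75 → 75 ≥ 70
  queue-2: +20 → 85 < 110
Round 4 — cache-2, db-m page on-call.
  edge-1: +50 → 50 < 60
No further pages.

never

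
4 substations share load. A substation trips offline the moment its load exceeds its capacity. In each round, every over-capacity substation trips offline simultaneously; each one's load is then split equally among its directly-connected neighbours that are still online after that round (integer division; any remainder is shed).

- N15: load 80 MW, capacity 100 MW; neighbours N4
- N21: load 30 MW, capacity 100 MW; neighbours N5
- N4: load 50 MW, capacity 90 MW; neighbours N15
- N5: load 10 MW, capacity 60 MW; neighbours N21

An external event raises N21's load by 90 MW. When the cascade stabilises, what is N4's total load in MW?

Round 1 — N21 at 120 > 100. N21 trips offline.
  N21 sheds 120 MW to N5: 120 each.
    N5: 10+120 = 130 > 60
Round 2 — N5 trips offline.
  N5 sheds 130 MW: no online neighbours, lost.
No further trips.

50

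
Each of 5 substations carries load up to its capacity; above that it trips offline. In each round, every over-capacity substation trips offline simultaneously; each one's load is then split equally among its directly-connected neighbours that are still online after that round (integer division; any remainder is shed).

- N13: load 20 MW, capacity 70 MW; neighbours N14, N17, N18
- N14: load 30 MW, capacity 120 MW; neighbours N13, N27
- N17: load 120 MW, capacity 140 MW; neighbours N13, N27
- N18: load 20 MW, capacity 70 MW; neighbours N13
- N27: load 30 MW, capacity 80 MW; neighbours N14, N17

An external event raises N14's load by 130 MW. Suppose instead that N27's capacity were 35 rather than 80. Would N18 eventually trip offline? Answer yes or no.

no

With N27's capacity at 35:
Round 1 — N14 at 160 > 120. N14 trips offline.
  N14 sheds 160 MW to N13, N27: 80 each.
    N13: 20+80 = 100 > 70
    N27: 30+80 = 110 > 35
Round 2 — N13, N27 trip offline.
  N13 sheds 100 MW to N17, N18: 50 each.
    N17: 120+50 = 170 > 140
    N18: 20+50 = 70 ≤ 70
  N27 sheds 110 MW to N17: 110 each.
    N17: 170+110 = 280 > 140
Round 3 — N17 trips offline.
  N17 sheds 280 MW: no online neighbours, lost.
No further trips.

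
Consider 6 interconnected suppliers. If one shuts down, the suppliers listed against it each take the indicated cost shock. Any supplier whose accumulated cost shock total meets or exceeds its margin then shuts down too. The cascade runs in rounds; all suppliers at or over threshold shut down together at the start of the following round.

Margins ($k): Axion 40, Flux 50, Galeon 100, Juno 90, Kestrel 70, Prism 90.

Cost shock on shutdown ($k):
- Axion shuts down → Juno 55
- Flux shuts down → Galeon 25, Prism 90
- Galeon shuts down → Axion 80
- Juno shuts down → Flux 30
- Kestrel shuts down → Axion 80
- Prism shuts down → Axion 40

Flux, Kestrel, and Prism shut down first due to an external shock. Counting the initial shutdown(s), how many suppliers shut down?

Round 1 — Flux, Kestrel, Prism shut down (initial).
  Axion: +80+40 → 120 ≥ 40
  Galeon: +25 → 25 < 100
Round 2 — Axion shuts down.
  Juno: +55 → 55 < 90
No further shutdowns.

4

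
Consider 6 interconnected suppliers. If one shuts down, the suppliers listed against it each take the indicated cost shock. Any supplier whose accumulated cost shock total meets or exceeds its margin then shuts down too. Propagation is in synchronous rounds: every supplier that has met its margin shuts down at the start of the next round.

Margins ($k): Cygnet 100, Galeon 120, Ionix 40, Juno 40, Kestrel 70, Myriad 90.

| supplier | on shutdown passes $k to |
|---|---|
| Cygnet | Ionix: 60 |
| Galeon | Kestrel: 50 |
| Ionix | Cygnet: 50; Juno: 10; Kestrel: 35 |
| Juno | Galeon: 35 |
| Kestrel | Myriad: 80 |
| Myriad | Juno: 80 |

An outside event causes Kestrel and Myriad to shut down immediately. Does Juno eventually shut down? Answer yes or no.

Round 1 — Kestrel, Myriad shut down (initial).
  Juno: +80 → 80 ≥ 40
Round 2 — Juno shuts down.
  Galeon: +35 → 35 < 120
No further shutdowns.

yes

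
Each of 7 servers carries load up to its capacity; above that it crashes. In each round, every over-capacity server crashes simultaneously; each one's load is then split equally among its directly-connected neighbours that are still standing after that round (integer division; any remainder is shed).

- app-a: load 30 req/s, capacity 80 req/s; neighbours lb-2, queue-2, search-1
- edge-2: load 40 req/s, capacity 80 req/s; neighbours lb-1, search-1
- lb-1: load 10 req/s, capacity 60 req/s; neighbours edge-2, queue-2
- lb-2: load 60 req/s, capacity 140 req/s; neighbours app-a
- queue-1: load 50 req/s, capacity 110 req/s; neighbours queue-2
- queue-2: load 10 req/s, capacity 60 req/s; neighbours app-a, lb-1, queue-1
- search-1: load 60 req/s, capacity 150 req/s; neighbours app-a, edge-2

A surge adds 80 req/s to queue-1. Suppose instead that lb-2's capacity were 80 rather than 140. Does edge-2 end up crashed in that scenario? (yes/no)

yes

With lb-2's capacity at 80:
Round 1 — queue-1 at 130 > 110. queue-1 crashes.
  queue-1 sheds 130 req/s to queue-2: 130 each.
    queue-2: 10+130 = 140 > 60
Round 2 — queue-2 crashes.
  queue-2 sheds 140 req/s to app-a, lb-1: 70 each.
    app-a: 30+70 = 100 > 80
    lb-1: 10+70 = 80 > 60
Round 3 — app-a, lb-1 crash.
  app-a sheds 100 req/s to lb-2, search-1: 50 each.
    lb-2: 60+50 = 110 > 80
    search-1: 60+50 = 110 ≤ 150
  lb-1 sheds 80 req/s to edge-2: 80 each.
    edge-2: 40+80 = 120 > 80
Round 4 — edge-2, lb-2 crash.
  edge-2 sheds 120 req/s to search-1: 120 each.
    search-1: 110+120 = 230 > 150
  lb-2 sheds 110 req/s: no online neighbours, lost.
Round 5 — search-1 crashes.
  search-1 sheds 230 req/s: no online neighbours, lost.
No further crashes.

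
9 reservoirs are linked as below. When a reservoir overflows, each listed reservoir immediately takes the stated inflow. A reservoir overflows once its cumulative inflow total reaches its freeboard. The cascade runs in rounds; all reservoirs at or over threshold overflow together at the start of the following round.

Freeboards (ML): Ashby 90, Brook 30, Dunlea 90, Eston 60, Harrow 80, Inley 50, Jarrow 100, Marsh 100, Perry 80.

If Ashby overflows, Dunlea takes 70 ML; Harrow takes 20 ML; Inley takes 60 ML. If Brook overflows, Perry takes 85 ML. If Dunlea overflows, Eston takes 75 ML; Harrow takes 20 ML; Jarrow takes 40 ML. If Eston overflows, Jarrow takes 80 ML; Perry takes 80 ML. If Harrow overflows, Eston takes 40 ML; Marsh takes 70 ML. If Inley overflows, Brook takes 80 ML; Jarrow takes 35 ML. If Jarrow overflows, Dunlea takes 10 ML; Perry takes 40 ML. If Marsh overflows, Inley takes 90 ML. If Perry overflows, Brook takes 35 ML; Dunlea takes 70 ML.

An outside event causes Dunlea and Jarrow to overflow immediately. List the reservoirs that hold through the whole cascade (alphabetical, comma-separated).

Ashby, Harrow, Inley, Marsh

Round 1 — Dunlea, Jarrow overflow (initial).
  Eston: +75 → 75 ≥ 60
  Harrow: +20 → 20 < 80
  Perry: +40 → 40 < 80
Round 2 — Eston overflows.
  Perry: +80 → 120 ≥ 80
Round 3 — Perry overflows.
  Brook: +35 → 35 ≥ 30
Round 4 — Brook overflows.
No further overflows.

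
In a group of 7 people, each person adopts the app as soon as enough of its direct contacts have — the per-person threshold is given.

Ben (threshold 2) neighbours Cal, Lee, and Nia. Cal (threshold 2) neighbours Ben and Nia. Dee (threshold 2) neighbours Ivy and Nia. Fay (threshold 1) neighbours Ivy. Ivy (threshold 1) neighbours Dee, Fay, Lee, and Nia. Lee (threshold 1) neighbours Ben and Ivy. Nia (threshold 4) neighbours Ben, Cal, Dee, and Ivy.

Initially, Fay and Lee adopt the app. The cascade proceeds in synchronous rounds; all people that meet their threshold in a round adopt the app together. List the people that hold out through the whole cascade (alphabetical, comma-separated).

Round 1 — Fay, Lee adopt the app (initial).
Round 2 — checking thresholds:
  Ben: 1 of 3 neighbours < 2, holds.
  Ivy: 2 of 4 neighbours ≥ 1, adopts the app.
Round 3 — no new adoptions; cascade stops.

Ben, Cal, Dee, Nia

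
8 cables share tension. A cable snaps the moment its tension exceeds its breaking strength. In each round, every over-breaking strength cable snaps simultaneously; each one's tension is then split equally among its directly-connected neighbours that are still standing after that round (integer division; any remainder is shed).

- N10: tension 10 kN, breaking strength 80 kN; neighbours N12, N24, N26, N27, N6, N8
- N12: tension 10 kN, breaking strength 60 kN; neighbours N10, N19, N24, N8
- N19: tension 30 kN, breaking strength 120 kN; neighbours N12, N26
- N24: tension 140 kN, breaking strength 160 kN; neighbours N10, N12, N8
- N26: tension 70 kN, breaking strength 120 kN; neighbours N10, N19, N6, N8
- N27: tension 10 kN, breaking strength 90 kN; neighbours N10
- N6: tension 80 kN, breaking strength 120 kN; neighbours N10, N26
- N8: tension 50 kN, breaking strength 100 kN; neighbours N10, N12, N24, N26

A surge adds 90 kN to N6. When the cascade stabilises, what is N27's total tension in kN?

Round 1 — N6 at 170 > 120. N6 snaps.
  N6 sheds 170 kN to N10, N26: 85 each.
    N10: 10+85 = 95 > 80
    N26: 70+85 = 155 > 120
Round 2 — N10, N26 snap.
  N10 sheds 95 kN to N12, N24, N27, N8: 23 each (3 lost).
    N12: 10+23 = 33 ≤ 60
    N24: 140+23 = 163 > 160
    N27: 10+23 = 33 ≤ 90
    N8: 50+23 = 73 ≤ 100
  N26 sheds 155 kN to N19, N8: 77 each (1 lost).
    N19: 30+77 = 107 ≤ 120
    N8: 73+77 = 150 > 100
Round 3 — N24, N8 snap.
  N24 sheds 163 kN to N12: 163 each.
    N12: 33+163 = 196 > 60
  N8 sheds 150 kN to N12: 150 each.
    N12: 196+150 = 346 > 60
Round 4 — N12 snaps.
  N12 sheds 346 kN to N19: 346 each.
    N19: 107+346 = 453 > 120
Round 5 — N19 snaps.
  N19 sheds 453 kN: no online neighbours, lost.
No further breaks.

33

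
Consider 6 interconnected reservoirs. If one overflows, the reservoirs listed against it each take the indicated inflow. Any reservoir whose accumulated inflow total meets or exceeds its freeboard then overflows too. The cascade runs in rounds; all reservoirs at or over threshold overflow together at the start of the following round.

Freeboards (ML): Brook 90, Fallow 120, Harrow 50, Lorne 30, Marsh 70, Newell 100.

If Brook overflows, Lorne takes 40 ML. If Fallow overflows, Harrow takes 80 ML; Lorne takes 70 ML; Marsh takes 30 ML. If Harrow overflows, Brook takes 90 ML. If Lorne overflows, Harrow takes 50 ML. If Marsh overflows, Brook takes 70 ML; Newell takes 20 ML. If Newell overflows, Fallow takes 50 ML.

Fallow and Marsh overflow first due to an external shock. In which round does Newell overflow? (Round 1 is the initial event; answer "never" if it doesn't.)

Round 1 — Fallow, Marsh overflow (initial).
  Brook: +70 → 70 < 90
  Harrow: +80 → 80 ≥ 50
  Lorne: +70 → 70 ≥ 30
  Newell: +20 → 20 < 100
Round 2 — Harrow, Lorne overflow.
  Brook: +90 → 160 ≥ 90
Round 3 — Brook overflows.
No further overflows.

never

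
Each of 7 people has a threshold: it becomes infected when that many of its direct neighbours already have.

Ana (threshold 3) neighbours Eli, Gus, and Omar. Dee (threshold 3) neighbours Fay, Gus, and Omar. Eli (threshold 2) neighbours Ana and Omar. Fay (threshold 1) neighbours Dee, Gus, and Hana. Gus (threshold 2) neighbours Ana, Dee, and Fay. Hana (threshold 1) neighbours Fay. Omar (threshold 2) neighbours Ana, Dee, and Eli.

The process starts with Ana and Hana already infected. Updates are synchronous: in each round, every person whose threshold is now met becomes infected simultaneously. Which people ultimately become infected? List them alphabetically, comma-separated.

Ana, Fay, Gus, Hana

Round 1 — Ana, Hana become infected (initial).
Round 2 — checking thresholds:
  Eli: 1 of 2 neighbours < 2, below threshold.
  Fay: 1 of 3 neighbours ≥ 1, becomes infected.
  Gus: 1 of 3 neighbours < 2, below threshold.
  Omar: 1 of 3 neighbours < 2, below threshold.
Round 3 — checking thresholds:
  Dee: 1 of 3 neighbours < 3, below threshold.
  Eli: 1 of 2 neighbours < 2, below threshold.
  Gus: 2 of 3 neighbours ≥ 2, becomes infected.
  Omar: 1 of 3 neighbours < 2, below threshold.
Round 4 — no new infections; cascade stops.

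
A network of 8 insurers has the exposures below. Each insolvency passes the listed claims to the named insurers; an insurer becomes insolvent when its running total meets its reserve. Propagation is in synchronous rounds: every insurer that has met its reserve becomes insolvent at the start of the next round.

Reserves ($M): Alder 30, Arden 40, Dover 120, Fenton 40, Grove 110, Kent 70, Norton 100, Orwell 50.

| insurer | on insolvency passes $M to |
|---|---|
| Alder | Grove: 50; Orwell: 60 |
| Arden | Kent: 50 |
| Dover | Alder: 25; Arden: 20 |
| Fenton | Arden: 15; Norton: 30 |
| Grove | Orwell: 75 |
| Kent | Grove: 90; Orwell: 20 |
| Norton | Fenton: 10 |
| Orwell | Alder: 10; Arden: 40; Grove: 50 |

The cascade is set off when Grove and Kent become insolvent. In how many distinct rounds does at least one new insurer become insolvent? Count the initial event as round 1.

Round 1 — Grove, Kent become insolvent (initial).
  Orwell: +75+20 → 95 ≥ 50
Round 2 — Orwell becomes insolvent.
  Alder: +10 → 10 < 30
  Arden: +40 → 40 ≥ 40
Round 3 — Arden becomes insolvent.
No further insolvencies.

3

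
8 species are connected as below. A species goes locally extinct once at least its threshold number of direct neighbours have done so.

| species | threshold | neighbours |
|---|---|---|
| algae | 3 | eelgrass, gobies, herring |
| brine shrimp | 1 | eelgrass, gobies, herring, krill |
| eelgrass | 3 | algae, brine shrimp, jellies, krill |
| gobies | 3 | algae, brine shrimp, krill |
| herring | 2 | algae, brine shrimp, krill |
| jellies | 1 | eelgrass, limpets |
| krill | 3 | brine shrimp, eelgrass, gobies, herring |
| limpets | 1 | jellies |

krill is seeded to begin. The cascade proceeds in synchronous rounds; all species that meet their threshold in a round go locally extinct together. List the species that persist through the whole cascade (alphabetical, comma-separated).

Round 1 — krill goes locally extinct (initial).
Round 2 — checking thresholds:
  brine shrimp: 1 of 4 neighbours ≥ 1, goes locally extinct.
  eelgrass: 1 of 4 neighbours < 3, not yet.
  gobies: 1 of 3 neighbours < 3, not yet.
  herring: 1 of 3 neighbours < 2, not yet.
Round 3 — checking thresholds:
  eelgrass: 2 of 4 neighbours < 3, not yet.
  gobies: 2 of 3 neighbours < 3, not yet.
  herring: 2 of 3 neighbours ≥ 2, goes locally extinct.
Round 4 — no new extinctions; cascade stops.

algae, eelgrass, gobies, jellies, limpets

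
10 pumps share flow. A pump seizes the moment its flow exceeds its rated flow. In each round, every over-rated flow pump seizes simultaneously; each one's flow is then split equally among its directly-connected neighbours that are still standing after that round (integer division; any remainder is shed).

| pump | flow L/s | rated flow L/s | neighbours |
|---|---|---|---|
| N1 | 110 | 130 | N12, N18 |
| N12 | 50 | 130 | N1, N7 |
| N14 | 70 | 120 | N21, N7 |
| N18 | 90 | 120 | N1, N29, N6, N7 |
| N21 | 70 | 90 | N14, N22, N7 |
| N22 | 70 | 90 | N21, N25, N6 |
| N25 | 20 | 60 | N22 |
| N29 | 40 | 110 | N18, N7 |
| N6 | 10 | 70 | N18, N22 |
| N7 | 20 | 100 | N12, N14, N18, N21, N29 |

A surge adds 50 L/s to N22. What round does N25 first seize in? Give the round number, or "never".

never

Round 1 — N22 at 120 > 90. N22 seizes.
  N22 sheds 120 L/s to N21, N25, N6: 40 each.
    N21: 70+40 = 110 > 90
    N25: 20+40 = 60 ≤ 60
    N6: 10+40 = 50 ≤ 70
Round 2 — N21 seizes.
  N21 sheds 110 L/s to N14, N7: 55 each.
    N14: 70+55 = 125 > 120
    N7: 20+55 = 75 ≤ 100
Round 3 — N14 seizes.
  N14 sheds 125 L/s to N7: 125 each.
    N7: 75+125 = 200 > 100
Round 4 — N7 seizes.
  N7 sheds 200 L/s to N12, N18, N29: 66 each (2 lost).
    N12: 50+66 = 116 ≤ 130
    N18: 90+66 = 156 > 120
    N29: 40+66 = 106 ≤ 110
Round 5 — N18 seizes.
  N18 sheds 156 L/s to N1, N29, N6: 52 each.
    N1: 110+52 = 162 > 130
    N29: 106+52 = 158 > 110
    N6: 50+52 = 102 > 70
Round 6 — N1, N29, N6 seize.
  N1 sheds 162 L/s to N12: 162 each.
    N12: 116+162 = 278 > 130
  N29 sheds 158 L/s: no online neighbours, lost.
  N6 sheds 102 L/s: no online neighbours, lost.
Round 7 — N12 seizes.
  N12 sheds 278 L/s: no online neighbours, lost.
No further seizures.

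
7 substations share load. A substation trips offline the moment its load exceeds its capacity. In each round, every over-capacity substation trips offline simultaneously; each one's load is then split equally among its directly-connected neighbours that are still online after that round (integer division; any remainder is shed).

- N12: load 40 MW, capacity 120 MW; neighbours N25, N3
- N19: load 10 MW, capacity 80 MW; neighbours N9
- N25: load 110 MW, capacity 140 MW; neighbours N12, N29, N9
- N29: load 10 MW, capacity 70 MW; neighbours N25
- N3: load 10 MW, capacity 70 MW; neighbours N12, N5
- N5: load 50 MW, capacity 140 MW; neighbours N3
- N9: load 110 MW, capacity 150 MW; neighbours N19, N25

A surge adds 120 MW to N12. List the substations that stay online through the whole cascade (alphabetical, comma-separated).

N5

Round 1 — N12 at 160 > 120. N12 trips offline.
  N12 sheds 160 MW to N25, N3: 80 each.
    N25: 110+80 = 190 > 140
    N3: 10+80 = 90 > 70
Round 2 — N25, N3 trip offline.
  N25 sheds 190 MW to N29, N9: 95 each.
    N29: 10+95 = 105 > 70
    N9: 110+95 = 205 > 150
  N3 sheds 90 MW to N5: 90 each.
    N5: 50+90 = 140 ≤ 140
Round 3 — N29, N9 trip offline.
  N29 sheds 105 MW: no online neighbours, lost.
  N9 sheds 205 MW to N19: 205 each.
    N19: 10+205 = 215 > 80
Round 4 — N19 trips offline.
  N19 sheds 215 MW: no online neighbours, lost.
No further trips.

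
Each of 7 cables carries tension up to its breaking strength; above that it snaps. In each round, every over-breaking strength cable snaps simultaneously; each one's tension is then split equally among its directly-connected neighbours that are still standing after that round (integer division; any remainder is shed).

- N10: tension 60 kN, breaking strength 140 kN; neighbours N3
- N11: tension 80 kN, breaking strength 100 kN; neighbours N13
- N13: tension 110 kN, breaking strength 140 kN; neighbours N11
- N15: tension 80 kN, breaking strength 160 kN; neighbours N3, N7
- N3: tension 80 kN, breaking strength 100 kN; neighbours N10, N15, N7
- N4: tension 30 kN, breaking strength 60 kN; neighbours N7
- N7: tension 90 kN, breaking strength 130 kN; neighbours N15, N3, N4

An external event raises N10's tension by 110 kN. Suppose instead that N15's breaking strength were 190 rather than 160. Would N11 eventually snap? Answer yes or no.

no

With N15's breaking strength at 190:
Round 1 — N10 at 170 > 140. N10 snaps.
  N10 sheds 170 kN to N3: 170 each.
    N3: 80+170 = 250 > 100
Round 2 — N3 snaps.
  N3 sheds 250 kN to N15, N7: 125 each.
    N15: 80+125 = 205 > 190
    N7: 90+125 = 215 > 130
Round 3 — N15, N7 snap.
  N15 sheds 205 kN: no online neighbours, lost.
  N7 sheds 215 kN to N4: 215 each.
    N4: 30+215 = 245 > 60
Round 4 — N4 snaps.
  N4 sheds 245 kN: no online neighbours, lost.
No further breaks.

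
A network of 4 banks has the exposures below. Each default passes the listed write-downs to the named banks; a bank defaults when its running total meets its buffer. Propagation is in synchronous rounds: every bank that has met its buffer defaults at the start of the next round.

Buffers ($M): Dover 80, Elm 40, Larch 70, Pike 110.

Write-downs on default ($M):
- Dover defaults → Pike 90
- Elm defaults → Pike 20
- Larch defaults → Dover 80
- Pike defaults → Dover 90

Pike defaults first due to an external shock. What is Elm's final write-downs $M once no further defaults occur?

Round 1 — Pike defaults (initial).
  Dover: +90 → 90 ≥ 80
Round 2 — Dover defaults.
No further defaults.

0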